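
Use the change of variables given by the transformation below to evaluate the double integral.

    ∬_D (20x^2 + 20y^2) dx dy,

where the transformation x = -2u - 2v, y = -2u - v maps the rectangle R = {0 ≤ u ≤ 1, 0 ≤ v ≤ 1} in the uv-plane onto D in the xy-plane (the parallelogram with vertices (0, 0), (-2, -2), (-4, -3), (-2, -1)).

Compute the Jacobian determinant of (x, y) with respect to (u, v):

    ∂(x,y)/∂(u,v) = | -2  -2 | = (-2)(-1) - (-2)(-2) = -2.
                   | -2  -1 |

Its absolute value is |J| = 2 (the area scaling factor).

Substituting x = -2u - 2v, y = -2u - v into the integrand,

    20x^2 + 20y^2 → 160u^2 + 240u v + 100v^2,

so the integral becomes

    ∬_R (160u^2 + 240u v + 100v^2) · |J| du dv = ∫_0^1 ∫_0^1 (320u^2 + 480u v + 200v^2) dv du.

Inner (v): 320u^2 + 240u + 200/3.
Outer (u): 880/3.

Therefore ∬_D (20x^2 + 20y^2) dx dy = 880/3.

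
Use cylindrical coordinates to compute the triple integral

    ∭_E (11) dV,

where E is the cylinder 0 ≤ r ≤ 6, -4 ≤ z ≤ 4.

In cylindrical coordinates, x = r cos(θ), y = r sin(θ), z = z, and dV = r dr dθ dz.

The integrand becomes 11, so

    ∭_E (11) dV = ∫_{0}^{2π} ∫_{0}^{6} ∫_{-4}^{4} (11) · r dz dr dθ.

Inner (z): 88r.
Middle (r from 0 to 6): 1584.
Outer (θ): 3168π.

Therefore the triple integral equals 3168π.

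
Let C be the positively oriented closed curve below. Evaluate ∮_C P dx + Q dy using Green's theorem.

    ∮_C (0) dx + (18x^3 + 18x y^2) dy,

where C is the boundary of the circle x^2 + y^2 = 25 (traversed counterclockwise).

Green's theorem converts the closed line integral into a double integral over the enclosed region D:

    ∮_C P dx + Q dy = ∬_D (∂Q/∂x - ∂P/∂y) dA.

Here P = 0, Q = 18x^3 + 18x y^2, so

    ∂Q/∂x = 54x^2 + 18y^2,    ∂P/∂y = 0,
    ∂Q/∂x - ∂P/∂y = 54x^2 + 18y^2.

D is the region x^2 + y^2 ≤ 25. Evaluating the double integral:

In polar coordinates (x = r cos θ, y = r sin θ, dA = r dr dθ) the integrand becomes 18r^2(cos(2θ) + 2), so

    ∬_D (54x^2 + 18y^2) dA = ∫_0^{2π} ∫_0^{5} (18r^2(cos(2θ) + 2)) · r dr dθ.

Inner (r from 0 to 5): 16875/2 - 5625sin(θ)^2.
Outer (θ from 0 to 2π): 11250π.

Therefore ∮_C P dx + Q dy = 11250π.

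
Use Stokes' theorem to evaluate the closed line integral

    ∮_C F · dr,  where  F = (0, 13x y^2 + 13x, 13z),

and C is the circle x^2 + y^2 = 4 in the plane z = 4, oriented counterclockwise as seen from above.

Let S be the flat disk x^2 + y^2 ≤ 4 in the plane z = 4, with upward unit normal n̂ = ẑ. By Stokes' theorem,

    ∮_C F · dr = ∬_S (∇ × F) · n̂ dS = ∬_D (curl F)_z dA,

where D is the disk x^2 + y^2 ≤ 4.

Compute the curl of F = (0, 13x y^2 + 13x, 13z):
    (∇ × F)_x = ∂F_z/∂y - ∂F_y/∂z = 0,
    (∇ × F)_y = ∂F_x/∂z - ∂F_z/∂x = 0,
    (∇ × F)_z = ∂F_y/∂x - ∂F_x/∂y = 13y^2 + 13.

On z = 4, (curl F)_z = 13y^2 + 13.

Convert to polar (x = r cos θ, y = r sin θ, dA = r dr dθ); the integrand becomes 13r^2sin(θ)^2 + 13, so

    ∬_D (curl F)_z dA = ∫_0^{2π} ∫_0^{2} (13r^2sin(θ)^2 + 13) · r dr dθ.

Inner (r from 0 to 2): 52 - 26cos(2θ).
Outer (θ from 0 to 2π): 104π.

Therefore ∮_C F · dr = 104π.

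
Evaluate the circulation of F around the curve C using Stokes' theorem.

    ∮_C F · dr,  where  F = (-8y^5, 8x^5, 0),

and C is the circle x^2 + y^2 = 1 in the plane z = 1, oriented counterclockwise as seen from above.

Let S be the flat disk x^2 + y^2 ≤ 1 in the plane z = 1, with upward unit normal n̂ = ẑ. By Stokes' theorem,

    ∮_C F · dr = ∬_S (∇ × F) · n̂ dS = ∬_D (curl F)_z dA,

where D is the disk x^2 + y^2 ≤ 1.

Compute the curl of F = (-8y^5, 8x^5, 0):
    (∇ × F)_x = ∂F_z/∂y - ∂F_y/∂z = 0,
    (∇ × F)_y = ∂F_x/∂z - ∂F_z/∂x = 0,
    (∇ × F)_z = ∂F_y/∂x - ∂F_x/∂y = 40x^4 + 40y^4.

On z = 1, (curl F)_z = 40x^4 + 40y^4.

Convert to polar (x = r cos θ, y = r sin θ, dA = r dr dθ); the integrand becomes 40r^4(sin(θ)^4 + cos(θ)^4), so

    ∬_D (curl F)_z dA = ∫_0^{2π} ∫_0^{1} (40r^4(sin(θ)^4 + cos(θ)^4)) · r dr dθ.

Inner (r from 0 to 1): 20sin(θ)^4/3 + 20cos(θ)^4/3.
Outer (θ from 0 to 2π): 10π.

Therefore ∮_C F · dr = 10π.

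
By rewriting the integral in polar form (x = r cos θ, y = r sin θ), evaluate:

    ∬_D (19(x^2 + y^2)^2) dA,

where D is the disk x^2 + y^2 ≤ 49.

The region D is 0 ≤ r ≤ 7, 0 ≤ θ ≤ 2π in polar coordinates, where x = r cos(θ), y = r sin(θ), and dA = r dr dθ.

Under the substitution, the integrand becomes 19r^4, so

    ∬_D (19(x^2 + y^2)^2) dA = ∫_{0}^{2π} ∫_{0}^{7} (19r^4) · r dr dθ.

Inner integral (in r): ∫_{0}^{7} (19r^4) · r dr = 2235331/6.

Outer integral (in θ): ∫_{0}^{2π} (2235331/6) dθ = 2235331π/3.

Therefore ∬_D (19(x^2 + y^2)^2) dA = 2235331π/3.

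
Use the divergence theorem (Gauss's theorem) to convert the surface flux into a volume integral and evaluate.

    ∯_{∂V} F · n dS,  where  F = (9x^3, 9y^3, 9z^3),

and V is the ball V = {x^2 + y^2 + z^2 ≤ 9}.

By the divergence theorem,

    ∯_{∂V} F · n dS = ∭_V (∇ · F) dV.

Compute the divergence:
    ∇ · F = ∂F_x/∂x + ∂F_y/∂y + ∂F_z/∂z = 27x^2 + 27y^2 + 27z^2.

In spherical coordinates, x = ρ sin(φ) cos(θ), y = ρ sin(φ) sin(θ), z = ρ cos(φ), dV = ρ^2 sin(φ) dρ dφ dθ, with 0 ≤ ρ ≤ 3, 0 ≤ φ ≤ π, 0 ≤ θ ≤ 2π.

The integrand, after substitution and multiplying by the volume element, becomes (27ρ^2) · ρ^2 sin(φ), so

    ∭_V (∇·F) dV = ∫_0^{2π} ∫_0^{π} ∫_0^{3} (27ρ^2) · ρ^2 sin(φ) dρ dφ dθ.

Inner (ρ from 0 to 3): 6561sin(φ)/5.
Middle (φ from 0 to π): 13122/5.
Outer (θ from 0 to 2π): 26244π/5.

Therefore ∯_{∂V} F · n dS = 26244π/5.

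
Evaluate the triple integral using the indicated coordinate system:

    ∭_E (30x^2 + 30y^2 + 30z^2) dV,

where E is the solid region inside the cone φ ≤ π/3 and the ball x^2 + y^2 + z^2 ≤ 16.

In spherical coordinates, x = ρ sin(φ) cos(θ), y = ρ sin(φ) sin(θ), z = ρ cos(φ), and dV = ρ^2 sin(φ) dρ dφ dθ.

The integrand becomes 30ρ^2, so

    ∭_E (30x^2 + 30y^2 + 30z^2) dV = ∫_{0}^{2π} ∫_{0}^{π/3} ∫_{0}^{4} (30ρ^2) · ρ^2 sin(φ) dρ dφ dθ.

Inner (ρ): 6144sin(φ).
Middle (φ): 3072.
Outer (θ): 6144π.

Therefore the triple integral equals 6144π.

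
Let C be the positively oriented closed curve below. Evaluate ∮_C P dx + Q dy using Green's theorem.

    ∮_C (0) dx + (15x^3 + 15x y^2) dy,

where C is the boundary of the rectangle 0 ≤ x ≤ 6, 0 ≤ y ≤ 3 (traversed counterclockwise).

Green's theorem converts the closed line integral into a double integral over the enclosed region D:

    ∮_C P dx + Q dy = ∬_D (∂Q/∂x - ∂P/∂y) dA.

Here P = 0, Q = 15x^3 + 15x y^2, so

    ∂Q/∂x = 45x^2 + 15y^2,    ∂P/∂y = 0,
    ∂Q/∂x - ∂P/∂y = 45x^2 + 15y^2.

D is the region 0 ≤ x ≤ 6, 0 ≤ y ≤ 3. Evaluating the double integral:

    ∬_D (45x^2 + 15y^2) dA = ∫_0^{6} ∫_0^{3} (45x^2 + 15y^2) dy dx.

Inner (y from 0 to 3): 135x^2 + 135.
Outer (x from 0 to 6): 10530.

Therefore ∮_C P dx + Q dy = 10530.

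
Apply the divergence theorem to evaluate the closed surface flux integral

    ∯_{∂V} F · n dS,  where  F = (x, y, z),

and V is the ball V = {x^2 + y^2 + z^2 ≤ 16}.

By the divergence theorem,

    ∯_{∂V} F · n dS = ∭_V (∇ · F) dV.

Compute the divergence:
    ∇ · F = ∂F_x/∂x + ∂F_y/∂y + ∂F_z/∂z = 1 + 1 + 1 = 3.

In spherical coordinates, x = ρ sin(φ) cos(θ), y = ρ sin(φ) sin(θ), z = ρ cos(φ), dV = ρ^2 sin(φ) dρ dφ dθ, with 0 ≤ ρ ≤ 4, 0 ≤ φ ≤ π, 0 ≤ θ ≤ 2π.

The integrand, after substitution and multiplying by the volume element, becomes (3) · ρ^2 sin(φ), so

    ∭_V (∇·F) dV = ∫_0^{2π} ∫_0^{π} ∫_0^{4} (3) · ρ^2 sin(φ) dρ dφ dθ.

Inner (ρ from 0 to 4): 64sin(φ).
Middle (φ from 0 to π): 128.
Outer (θ from 0 to 2π): 256π.

Therefore ∯_{∂V} F · n dS = 256π.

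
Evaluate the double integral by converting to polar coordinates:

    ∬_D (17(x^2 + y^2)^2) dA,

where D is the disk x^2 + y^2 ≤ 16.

The region D is 0 ≤ r ≤ 4, 0 ≤ θ ≤ 2π in polar coordinates, where x = r cos(θ), y = r sin(θ), and dA = r dr dθ.

Under the substitution, the integrand becomes 17r^4, so

    ∬_D (17(x^2 + y^2)^2) dA = ∫_{0}^{2π} ∫_{0}^{4} (17r^4) · r dr dθ.

Inner integral (in r): ∫_{0}^{4} (17r^4) · r dr = 34816/3.

Outer integral (in θ): ∫_{0}^{2π} (34816/3) dθ = 69632π/3.

Therefore ∬_D (17(x^2 + y^2)^2) dA = 69632π/3.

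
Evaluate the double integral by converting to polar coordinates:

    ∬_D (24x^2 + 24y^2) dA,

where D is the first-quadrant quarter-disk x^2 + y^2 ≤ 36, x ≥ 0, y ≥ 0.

The region D is 0 ≤ r ≤ 6, 0 ≤ θ ≤ π/2 in polar coordinates, where x = r cos(θ), y = r sin(θ), and dA = r dr dθ.

Under the substitution, the integrand becomes 24r^2, so

    ∬_D (24x^2 + 24y^2) dA = ∫_{0}^{π/2} ∫_{0}^{6} (24r^2) · r dr dθ.

Inner integral (in r): ∫_{0}^{6} (24r^2) · r dr = 7776.

Outer integral (in θ): ∫_{0}^{π/2} (7776) dθ = 3888π.

Therefore ∬_D (24x^2 + 24y^2) dA = 3888π.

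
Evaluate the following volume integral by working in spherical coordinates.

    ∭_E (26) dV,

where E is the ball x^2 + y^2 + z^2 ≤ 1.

In spherical coordinates, x = ρ sin(φ) cos(θ), y = ρ sin(φ) sin(θ), z = ρ cos(φ), and dV = ρ^2 sin(φ) dρ dφ dθ.

The integrand becomes 26, so

    ∭_E (26) dV = ∫_{0}^{2π} ∫_{0}^{π} ∫_{0}^{1} (26) · ρ^2 sin(φ) dρ dφ dθ.

Inner (ρ): 26sin(φ)/3.
Middle (φ): 52/3.
Outer (θ): 104π/3.

Therefore the triple integral equals 104π/3.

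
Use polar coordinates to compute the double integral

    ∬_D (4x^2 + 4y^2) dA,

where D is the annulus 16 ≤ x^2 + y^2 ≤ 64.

The region D is 4 ≤ r ≤ 8, 0 ≤ θ ≤ 2π in polar coordinates, where x = r cos(θ), y = r sin(θ), and dA = r dr dθ.

Under the substitution, the integrand becomes 4r^2, so

    ∬_D (4x^2 + 4y^2) dA = ∫_{0}^{2π} ∫_{4}^{8} (4r^2) · r dr dθ.

Inner integral (in r): ∫_{4}^{8} (4r^2) · r dr = 3840.

Outer integral (in θ): ∫_{0}^{2π} (3840) dθ = 7680π.

Therefore ∬_D (4x^2 + 4y^2) dA = 7680π.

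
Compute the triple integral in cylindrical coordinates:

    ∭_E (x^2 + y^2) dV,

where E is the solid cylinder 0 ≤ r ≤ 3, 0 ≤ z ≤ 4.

In cylindrical coordinates, x = r cos(θ), y = r sin(θ), z = z, and dV = r dr dθ dz.

The integrand becomes r^2, so

    ∭_E (x^2 + y^2) dV = ∫_{0}^{2π} ∫_{0}^{3} ∫_{0}^{4} (r^2) · r dz dr dθ.

Inner (z): 4r^3.
Middle (r from 0 to 3): 81.
Outer (θ): 162π.

Therefore the triple integral equals 162π.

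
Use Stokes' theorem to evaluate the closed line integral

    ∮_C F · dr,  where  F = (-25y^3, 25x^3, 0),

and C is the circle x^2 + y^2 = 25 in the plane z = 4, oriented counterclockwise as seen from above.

Let S be the flat disk x^2 + y^2 ≤ 25 in the plane z = 4, with upward unit normal n̂ = ẑ. By Stokes' theorem,

    ∮_C F · dr = ∬_S (∇ × F) · n̂ dS = ∬_D (curl F)_z dA,

where D is the disk x^2 + y^2 ≤ 25.

Compute the curl of F = (-25y^3, 25x^3, 0):
    (∇ × F)_x = ∂F_z/∂y - ∂F_y/∂z = 0,
    (∇ × F)_y = ∂F_x/∂z - ∂F_z/∂x = 0,
    (∇ × F)_z = ∂F_y/∂x - ∂F_x/∂y = 75x^2 + 75y^2.

On z = 4, (curl F)_z = 75x^2 + 75y^2.

Convert to polar (x = r cos θ, y = r sin θ, dA = r dr dθ); the integrand becomes 75r^2, so

    ∬_D (curl F)_z dA = ∫_0^{2π} ∫_0^{5} (75r^2) · r dr dθ.

Inner (r from 0 to 5): 46875/4.
Outer (θ from 0 to 2π): 46875π/2.

Therefore ∮_C F · dr = 46875π/2.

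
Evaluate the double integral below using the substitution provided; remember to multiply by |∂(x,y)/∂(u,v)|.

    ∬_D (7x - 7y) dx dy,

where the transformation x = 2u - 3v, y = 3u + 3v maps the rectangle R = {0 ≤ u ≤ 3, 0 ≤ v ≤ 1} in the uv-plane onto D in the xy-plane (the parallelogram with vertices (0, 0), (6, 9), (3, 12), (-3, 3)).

Compute the Jacobian determinant of (x, y) with respect to (u, v):

    ∂(x,y)/∂(u,v) = | 2  -3 | = (2)(3) - (-3)(3) = 15.
                   | 3  3 |

Its absolute value is |J| = 15 (the area scaling factor).

Substituting x = 2u - 3v, y = 3u + 3v into the integrand,

    7x - 7y → -7u - 42v,

so the integral becomes

    ∬_R (-7u - 42v) · |J| du dv = ∫_0^3 ∫_0^1 (-105u - 630v) dv du.

Inner (v): -105u - 315.
Outer (u): -2835/2.

Therefore ∬_D (7x - 7y) dx dy = -2835/2.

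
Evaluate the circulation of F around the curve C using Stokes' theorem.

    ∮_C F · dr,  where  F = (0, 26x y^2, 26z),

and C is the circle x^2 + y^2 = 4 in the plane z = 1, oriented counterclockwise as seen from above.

Let S be the flat disk x^2 + y^2 ≤ 4 in the plane z = 1, with upward unit normal n̂ = ẑ. By Stokes' theorem,

    ∮_C F · dr = ∬_S (∇ × F) · n̂ dS = ∬_D (curl F)_z dA,

where D is the disk x^2 + y^2 ≤ 4.

Compute the curl of F = (0, 26x y^2, 26z):
    (∇ × F)_x = ∂F_z/∂y - ∂F_y/∂z = 0,
    (∇ × F)_y = ∂F_x/∂z - ∂F_z/∂x = 0,
    (∇ × F)_z = ∂F_y/∂x - ∂F_x/∂y = 26y^2.

On z = 1, (curl F)_z = 26y^2.

Convert to polar (x = r cos θ, y = r sin θ, dA = r dr dθ); the integrand becomes 26r^2sin(θ)^2, so

    ∬_D (curl F)_z dA = ∫_0^{2π} ∫_0^{2} (26r^2sin(θ)^2) · r dr dθ.

Inner (r from 0 to 2): 104sin(θ)^2.
Outer (θ from 0 to 2π): 104π.

Therefore ∮_C F · dr = 104π.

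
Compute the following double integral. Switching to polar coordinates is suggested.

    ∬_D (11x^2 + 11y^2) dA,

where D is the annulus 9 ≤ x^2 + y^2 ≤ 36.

The region D is 3 ≤ r ≤ 6, 0 ≤ θ ≤ 2π in polar coordinates, where x = r cos(θ), y = r sin(θ), and dA = r dr dθ.

Under the substitution, the integrand becomes 11r^2, so

    ∬_D (11x^2 + 11y^2) dA = ∫_{0}^{2π} ∫_{3}^{6} (11r^2) · r dr dθ.

Inner integral (in r): ∫_{3}^{6} (11r^2) · r dr = 13365/4.

Outer integral (in θ): ∫_{0}^{2π} (13365/4) dθ = 13365π/2.

Therefore ∬_D (11x^2 + 11y^2) dA = 13365π/2.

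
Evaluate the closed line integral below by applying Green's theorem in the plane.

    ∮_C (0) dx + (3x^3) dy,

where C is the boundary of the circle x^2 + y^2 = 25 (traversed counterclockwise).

Green's theorem converts the closed line integral into a double integral over the enclosed region D:

    ∮_C P dx + Q dy = ∬_D (∂Q/∂x - ∂P/∂y) dA.

Here P = 0, Q = 3x^3, so

    ∂Q/∂x = 9x^2,    ∂P/∂y = 0,
    ∂Q/∂x - ∂P/∂y = 9x^2.

D is the region x^2 + y^2 ≤ 25. Evaluating the double integral:

In polar coordinates (x = r cos θ, y = r sin θ, dA = r dr dθ) the integrand becomes 9r^2cos(θ)^2, so

    ∬_D (9x^2) dA = ∫_0^{2π} ∫_0^{5} (9r^2cos(θ)^2) · r dr dθ.

Inner (r from 0 to 5): 5625cos(θ)^2/4.
Outer (θ from 0 to 2π): 5625π/4.

Therefore ∮_C P dx + Q dy = 5625π/4.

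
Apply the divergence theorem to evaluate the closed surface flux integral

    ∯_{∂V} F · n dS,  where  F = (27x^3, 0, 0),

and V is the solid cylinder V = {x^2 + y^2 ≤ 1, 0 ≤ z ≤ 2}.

By the divergence theorem,

    ∯_{∂V} F · n dS = ∭_V (∇ · F) dV.

Compute the divergence:
    ∇ · F = ∂F_x/∂x + ∂F_y/∂y + ∂F_z/∂z = 81x^2 + 0 + 0 = 81x^2.

In cylindrical coordinates, x = r cos(θ), y = r sin(θ), z = z, dV = r dr dθ dz, with 0 ≤ r ≤ 1, 0 ≤ θ ≤ 2π, 0 ≤ z ≤ 2.

The integrand, after substitution and multiplying by the volume element, becomes (81r^2cos(θ)^2) · r, so

    ∭_V (∇·F) dV = ∫_0^{2π} ∫_0^{1} ∫_0^{2} (81r^2cos(θ)^2) · r dz dr dθ.

Inner (z from 0 to 2): 162r^3cos(θ)^2.
Middle (r from 0 to 1): 81cos(θ)^2/2.
Outer (θ from 0 to 2π): 81π/2.

Therefore ∯_{∂V} F · n dS = 81π/2.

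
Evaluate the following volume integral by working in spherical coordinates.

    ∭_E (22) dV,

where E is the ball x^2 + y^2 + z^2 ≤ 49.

In spherical coordinates, x = ρ sin(φ) cos(θ), y = ρ sin(φ) sin(θ), z = ρ cos(φ), and dV = ρ^2 sin(φ) dρ dφ dθ.

The integrand becomes 22, so

    ∭_E (22) dV = ∫_{0}^{2π} ∫_{0}^{π} ∫_{0}^{7} (22) · ρ^2 sin(φ) dρ dφ dθ.

Inner (ρ): 7546sin(φ)/3.
Middle (φ): 15092/3.
Outer (θ): 30184π/3.

Therefore the triple integral equals 30184π/3.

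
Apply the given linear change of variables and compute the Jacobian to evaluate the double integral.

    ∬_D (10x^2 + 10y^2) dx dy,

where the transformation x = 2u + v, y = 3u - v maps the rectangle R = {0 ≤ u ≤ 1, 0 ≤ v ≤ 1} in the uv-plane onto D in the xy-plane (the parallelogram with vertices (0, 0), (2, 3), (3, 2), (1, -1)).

Compute the Jacobian determinant of (x, y) with respect to (u, v):

    ∂(x,y)/∂(u,v) = | 2  1 | = (2)(-1) - (1)(3) = -5.
                   | 3  -1 |

Its absolute value is |J| = 5 (the area scaling factor).

Substituting x = 2u + v, y = 3u - v into the integrand,

    10x^2 + 10y^2 → 130u^2 - 20u v + 20v^2,

so the integral becomes

    ∬_R (130u^2 - 20u v + 20v^2) · |J| du dv = ∫_0^1 ∫_0^1 (650u^2 - 100u v + 100v^2) dv du.

Inner (v): 650u^2 - 50u + 100/3.
Outer (u): 225.

Therefore ∬_D (10x^2 + 10y^2) dx dy = 225.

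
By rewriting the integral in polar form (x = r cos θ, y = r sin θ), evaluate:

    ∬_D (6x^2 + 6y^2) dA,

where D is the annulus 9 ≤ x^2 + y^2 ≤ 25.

The region D is 3 ≤ r ≤ 5, 0 ≤ θ ≤ 2π in polar coordinates, where x = r cos(θ), y = r sin(θ), and dA = r dr dθ.

Under the substitution, the integrand becomes 6r^2, so

    ∬_D (6x^2 + 6y^2) dA = ∫_{0}^{2π} ∫_{3}^{5} (6r^2) · r dr dθ.

Inner integral (in r): ∫_{3}^{5} (6r^2) · r dr = 816.

Outer integral (in θ): ∫_{0}^{2π} (816) dθ = 1632π.

Therefore ∬_D (6x^2 + 6y^2) dA = 1632π.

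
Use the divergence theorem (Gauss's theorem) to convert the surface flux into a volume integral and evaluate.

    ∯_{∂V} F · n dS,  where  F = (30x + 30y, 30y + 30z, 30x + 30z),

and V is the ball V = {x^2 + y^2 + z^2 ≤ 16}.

By the divergence theorem,

    ∯_{∂V} F · n dS = ∭_V (∇ · F) dV.

Compute the divergence:
    ∇ · F = ∂F_x/∂x + ∂F_y/∂y + ∂F_z/∂z = 30 + 30 + 30 = 90.

In spherical coordinates, x = ρ sin(φ) cos(θ), y = ρ sin(φ) sin(θ), z = ρ cos(φ), dV = ρ^2 sin(φ) dρ dφ dθ, with 0 ≤ ρ ≤ 4, 0 ≤ φ ≤ π, 0 ≤ θ ≤ 2π.

The integrand, after substitution and multiplying by the volume element, becomes (90) · ρ^2 sin(φ), so

    ∭_V (∇·F) dV = ∫_0^{2π} ∫_0^{π} ∫_0^{4} (90) · ρ^2 sin(φ) dρ dφ dθ.

Inner (ρ from 0 to 4): 1920sin(φ).
Middle (φ from 0 to π): 3840.
Outer (θ from 0 to 2π): 7680π.

Therefore ∯_{∂V} F · n dS = 7680π.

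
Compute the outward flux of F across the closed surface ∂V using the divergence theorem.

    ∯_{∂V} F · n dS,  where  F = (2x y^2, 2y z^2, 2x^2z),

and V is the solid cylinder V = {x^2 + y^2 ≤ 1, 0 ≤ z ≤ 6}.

By the divergence theorem,

    ∯_{∂V} F · n dS = ∭_V (∇ · F) dV.

Compute the divergence:
    ∇ · F = ∂F_x/∂x + ∂F_y/∂y + ∂F_z/∂z = 2y^2 + 2z^2 + 2x^2 = 2x^2 + 2y^2 + 2z^2.

In cylindrical coordinates, x = r cos(θ), y = r sin(θ), z = z, dV = r dr dθ dz, with 0 ≤ r ≤ 1, 0 ≤ θ ≤ 2π, 0 ≤ z ≤ 6.

The integrand, after substitution and multiplying by the volume element, becomes (2r^2 + 2z^2) · r, so

    ∭_V (∇·F) dV = ∫_0^{2π} ∫_0^{1} ∫_0^{6} (2r^2 + 2z^2) · r dz dr dθ.

Inner (z from 0 to 6): 12r (r^2 + 12).
Middle (r from 0 to 1): 75.
Outer (θ from 0 to 2π): 150π.

Therefore ∯_{∂V} F · n dS = 150π.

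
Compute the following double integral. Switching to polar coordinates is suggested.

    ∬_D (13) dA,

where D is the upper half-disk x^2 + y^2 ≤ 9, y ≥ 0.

The region D is 0 ≤ r ≤ 3, 0 ≤ θ ≤ π in polar coordinates, where x = r cos(θ), y = r sin(θ), and dA = r dr dθ.

Under the substitution, the integrand becomes 13, so

    ∬_D (13) dA = ∫_{0}^{π} ∫_{0}^{3} (13) · r dr dθ.

Inner integral (in r): ∫_{0}^{3} (13) · r dr = 117/2.

Outer integral (in θ): ∫_{0}^{π} (117/2) dθ = 117π/2.

Therefore ∬_D (13) dA = 117π/2.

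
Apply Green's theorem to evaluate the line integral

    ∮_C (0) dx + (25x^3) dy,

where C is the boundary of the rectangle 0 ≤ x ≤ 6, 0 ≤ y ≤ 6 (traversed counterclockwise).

Green's theorem converts the closed line integral into a double integral over the enclosed region D:

    ∮_C P dx + Q dy = ∬_D (∂Q/∂x - ∂P/∂y) dA.

Here P = 0, Q = 25x^3, so

    ∂Q/∂x = 75x^2,    ∂P/∂y = 0,
    ∂Q/∂x - ∂P/∂y = 75x^2.

D is the region 0 ≤ x ≤ 6, 0 ≤ y ≤ 6. Evaluating the double integral:

    ∬_D (75x^2) dA = ∫_0^{6} ∫_0^{6} (75x^2) dy dx.

Inner (y from 0 to 6): 450x^2.
Outer (x from 0 to 6): 32400.

Therefore ∮_C P dx + Q dy = 32400.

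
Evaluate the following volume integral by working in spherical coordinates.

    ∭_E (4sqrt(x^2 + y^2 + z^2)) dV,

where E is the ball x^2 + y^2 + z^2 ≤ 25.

In spherical coordinates, x = ρ sin(φ) cos(θ), y = ρ sin(φ) sin(θ), z = ρ cos(φ), and dV = ρ^2 sin(φ) dρ dφ dθ.

The integrand becomes 4ρ, so

    ∭_E (4sqrt(x^2 + y^2 + z^2)) dV = ∫_{0}^{2π} ∫_{0}^{π} ∫_{0}^{5} (4ρ) · ρ^2 sin(φ) dρ dφ dθ.

Inner (ρ): 625sin(φ).
Middle (φ): 1250.
Outer (θ): 2500π.

Therefore the triple integral equals 2500π.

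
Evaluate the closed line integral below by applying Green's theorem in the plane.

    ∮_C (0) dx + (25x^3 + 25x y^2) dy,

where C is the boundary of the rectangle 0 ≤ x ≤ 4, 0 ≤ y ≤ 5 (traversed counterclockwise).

Green's theorem converts the closed line integral into a double integral over the enclosed region D:

    ∮_C P dx + Q dy = ∬_D (∂Q/∂x - ∂P/∂y) dA.

Here P = 0, Q = 25x^3 + 25x y^2, so

    ∂Q/∂x = 75x^2 + 25y^2,    ∂P/∂y = 0,
    ∂Q/∂x - ∂P/∂y = 75x^2 + 25y^2.

D is the region 0 ≤ x ≤ 4, 0 ≤ y ≤ 5. Evaluating the double integral:

    ∬_D (75x^2 + 25y^2) dA = ∫_0^{4} ∫_0^{5} (75x^2 + 25y^2) dy dx.

Inner (y from 0 to 5): 375x^2 + 3125/3.
Outer (x from 0 to 4): 36500/3.

Therefore ∮_C P dx + Q dy = 36500/3.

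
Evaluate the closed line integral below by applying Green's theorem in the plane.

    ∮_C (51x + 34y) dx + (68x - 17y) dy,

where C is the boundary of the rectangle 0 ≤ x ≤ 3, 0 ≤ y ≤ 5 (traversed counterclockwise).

Green's theorem converts the closed line integral into a double integral over the enclosed region D:

    ∮_C P dx + Q dy = ∬_D (∂Q/∂x - ∂P/∂y) dA.

Here P = 51x + 34y, Q = 68x - 17y, so

    ∂Q/∂x = 68,    ∂P/∂y = 34,
    ∂Q/∂x - ∂P/∂y = 34.

D is the region 0 ≤ x ≤ 3, 0 ≤ y ≤ 5. Evaluating the double integral:

    ∬_D (34) dA = ∫_0^{3} ∫_0^{5} (34) dy dx.

Inner (y from 0 to 5): 170.
Outer (x from 0 to 3): 510.

Therefore ∮_C P dx + Q dy = 510.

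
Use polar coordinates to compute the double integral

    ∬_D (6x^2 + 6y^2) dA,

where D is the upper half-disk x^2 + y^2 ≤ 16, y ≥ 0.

The region D is 0 ≤ r ≤ 4, 0 ≤ θ ≤ π in polar coordinates, where x = r cos(θ), y = r sin(θ), and dA = r dr dθ.

Under the substitution, the integrand becomes 6r^2, so

    ∬_D (6x^2 + 6y^2) dA = ∫_{0}^{π} ∫_{0}^{4} (6r^2) · r dr dθ.

Inner integral (in r): ∫_{0}^{4} (6r^2) · r dr = 384.

Outer integral (in θ): ∫_{0}^{π} (384) dθ = 384π.

Therefore ∬_D (6x^2 + 6y^2) dA = 384π.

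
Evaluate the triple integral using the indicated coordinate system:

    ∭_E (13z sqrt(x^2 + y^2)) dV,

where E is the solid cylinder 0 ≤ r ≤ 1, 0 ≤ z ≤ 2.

In cylindrical coordinates, x = r cos(θ), y = r sin(θ), z = z, and dV = r dr dθ dz.

The integrand becomes 13r z, so

    ∭_E (13z sqrt(x^2 + y^2)) dV = ∫_{0}^{2π} ∫_{0}^{1} ∫_{0}^{2} (13r z) · r dz dr dθ.

Inner (z): 26r^2.
Middle (r from 0 to 1): 26/3.
Outer (θ): 52π/3.

Therefore the triple integral equals 52π/3.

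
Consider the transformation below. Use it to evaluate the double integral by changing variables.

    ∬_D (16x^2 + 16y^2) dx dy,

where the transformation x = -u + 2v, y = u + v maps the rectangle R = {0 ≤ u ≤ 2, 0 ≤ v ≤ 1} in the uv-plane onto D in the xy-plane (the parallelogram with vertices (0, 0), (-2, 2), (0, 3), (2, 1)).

Compute the Jacobian determinant of (x, y) with respect to (u, v):

    ∂(x,y)/∂(u,v) = | -1  2 | = (-1)(1) - (2)(1) = -3.
                   | 1  1 |

Its absolute value is |J| = 3 (the area scaling factor).

Substituting x = -u + 2v, y = u + v into the integrand,

    16x^2 + 16y^2 → 32u^2 - 32u v + 80v^2,

so the integral becomes

    ∬_R (32u^2 - 32u v + 80v^2) · |J| du dv = ∫_0^2 ∫_0^1 (96u^2 - 96u v + 240v^2) dv du.

Inner (v): 96u^2 - 48u + 80.
Outer (u): 320.

Therefore ∬_D (16x^2 + 16y^2) dx dy = 320.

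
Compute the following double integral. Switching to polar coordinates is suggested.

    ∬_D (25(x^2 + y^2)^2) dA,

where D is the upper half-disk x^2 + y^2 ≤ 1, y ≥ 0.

The region D is 0 ≤ r ≤ 1, 0 ≤ θ ≤ π in polar coordinates, where x = r cos(θ), y = r sin(θ), and dA = r dr dθ.

Under the substitution, the integrand becomes 25r^4, so

    ∬_D (25(x^2 + y^2)^2) dA = ∫_{0}^{π} ∫_{0}^{1} (25r^4) · r dr dθ.

Inner integral (in r): ∫_{0}^{1} (25r^4) · r dr = 25/6.

Outer integral (in θ): ∫_{0}^{π} (25/6) dθ = 25π/6.

Therefore ∬_D (25(x^2 + y^2)^2) dA = 25π/6.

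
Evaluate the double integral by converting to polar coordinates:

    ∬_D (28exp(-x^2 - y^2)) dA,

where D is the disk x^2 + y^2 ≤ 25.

The region D is 0 ≤ r ≤ 5, 0 ≤ θ ≤ 2π in polar coordinates, where x = r cos(θ), y = r sin(θ), and dA = r dr dθ.

Under the substitution, the integrand becomes 28exp(-r^2), so

    ∬_D (28exp(-x^2 - y^2)) dA = ∫_{0}^{2π} ∫_{0}^{5} (28exp(-r^2)) · r dr dθ.

Inner integral (in r): ∫_{0}^{5} (28exp(-r^2)) · r dr = 14 - 14exp(-25).

Outer integral (in θ): ∫_{0}^{2π} (14 - 14exp(-25)) dθ = -28π exp(-25) + 28π.

Therefore ∬_D (28exp(-x^2 - y^2)) dA = -28π exp(-25) + 28π.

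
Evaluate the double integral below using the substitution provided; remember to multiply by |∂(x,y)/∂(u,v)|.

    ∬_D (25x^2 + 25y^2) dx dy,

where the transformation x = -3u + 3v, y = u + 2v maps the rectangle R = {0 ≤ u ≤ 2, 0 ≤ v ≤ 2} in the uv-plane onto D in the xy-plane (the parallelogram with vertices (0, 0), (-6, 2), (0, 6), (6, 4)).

Compute the Jacobian determinant of (x, y) with respect to (u, v):

    ∂(x,y)/∂(u,v) = | -3  3 | = (-3)(2) - (3)(1) = -9.
                   | 1  2 |

Its absolute value is |J| = 9 (the area scaling factor).

Substituting x = -3u + 3v, y = u + 2v into the integrand,

    25x^2 + 25y^2 → 250u^2 - 350u v + 325v^2,

so the integral becomes

    ∬_R (250u^2 - 350u v + 325v^2) · |J| du dv = ∫_0^2 ∫_0^2 (2250u^2 - 3150u v + 2925v^2) dv du.

Inner (v): 4500u^2 - 6300u + 7800.
Outer (u): 15000.

Therefore ∬_D (25x^2 + 25y^2) dx dy = 15000.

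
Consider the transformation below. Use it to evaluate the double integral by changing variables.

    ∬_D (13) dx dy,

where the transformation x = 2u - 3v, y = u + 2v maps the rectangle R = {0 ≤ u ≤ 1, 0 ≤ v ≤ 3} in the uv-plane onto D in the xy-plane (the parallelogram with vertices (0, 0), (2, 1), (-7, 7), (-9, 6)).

Compute the Jacobian determinant of (x, y) with respect to (u, v):

    ∂(x,y)/∂(u,v) = | 2  -3 | = (2)(2) - (-3)(1) = 7.
                   | 1  2 |

Its absolute value is |J| = 7 (the area scaling factor).

Substituting x = 2u - 3v, y = u + 2v into the integrand,

    13 → 13,

so the integral becomes

    ∬_R (13) · |J| du dv = ∫_0^1 ∫_0^3 (91) dv du.

Inner (v): 273.
Outer (u): 273.

Therefore ∬_D (13) dx dy = 273.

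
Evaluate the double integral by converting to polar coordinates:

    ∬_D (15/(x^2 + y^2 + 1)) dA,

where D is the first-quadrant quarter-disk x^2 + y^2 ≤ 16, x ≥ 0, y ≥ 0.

The region D is 0 ≤ r ≤ 4, 0 ≤ θ ≤ π/2 in polar coordinates, where x = r cos(θ), y = r sin(θ), and dA = r dr dθ.

Under the substitution, the integrand becomes 15/(r^2 + 1), so

    ∬_D (15/(x^2 + y^2 + 1)) dA = ∫_{0}^{π/2} ∫_{0}^{4} (15/(r^2 + 1)) · r dr dθ.

Inner integral (in r): ∫_{0}^{4} (15/(r^2 + 1)) · r dr = 15log(17)/2.

Outer integral (in θ): ∫_{0}^{π/2} (15log(17)/2) dθ = 15π log(17)/4.

Therefore ∬_D (15/(x^2 + y^2 + 1)) dA = 15π log(17)/4.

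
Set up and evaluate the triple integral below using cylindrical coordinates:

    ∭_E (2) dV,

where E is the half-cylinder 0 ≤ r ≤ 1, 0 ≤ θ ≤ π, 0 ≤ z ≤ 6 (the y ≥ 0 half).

In cylindrical coordinates, x = r cos(θ), y = r sin(θ), z = z, and dV = r dr dθ dz.

The integrand becomes 2, so

    ∭_E (2) dV = ∫_{0}^{π} ∫_{0}^{1} ∫_{0}^{6} (2) · r dz dr dθ.

Inner (z): 12r.
Middle (r from 0 to 1): 6.
Outer (θ): 6π.

Therefore the triple integral equals 6π.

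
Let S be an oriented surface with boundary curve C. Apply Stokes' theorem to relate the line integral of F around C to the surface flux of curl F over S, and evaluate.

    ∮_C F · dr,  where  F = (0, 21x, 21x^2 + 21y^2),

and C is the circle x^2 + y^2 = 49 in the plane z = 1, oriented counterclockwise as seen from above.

Let S be the flat disk x^2 + y^2 ≤ 49 in the plane z = 1, with upward unit normal n̂ = ẑ. By Stokes' theorem,

    ∮_C F · dr = ∬_S (∇ × F) · n̂ dS = ∬_D (curl F)_z dA,

where D is the disk x^2 + y^2 ≤ 49.

Compute the curl of F = (0, 21x, 21x^2 + 21y^2):
    (∇ × F)_x = ∂F_z/∂y - ∂F_y/∂z = 42y,
    (∇ × F)_y = ∂F_x/∂z - ∂F_z/∂x = -42x,
    (∇ × F)_z = ∂F_y/∂x - ∂F_x/∂y = 21.

On z = 1, (curl F)_z = 21.

Convert to polar (x = r cos θ, y = r sin θ, dA = r dr dθ); the integrand becomes 21, so

    ∬_D (curl F)_z dA = ∫_0^{2π} ∫_0^{7} (21) · r dr dθ.

Inner (r from 0 to 7): 1029/2.
Outer (θ from 0 to 2π): 1029π.

Therefore ∮_C F · dr = 1029π.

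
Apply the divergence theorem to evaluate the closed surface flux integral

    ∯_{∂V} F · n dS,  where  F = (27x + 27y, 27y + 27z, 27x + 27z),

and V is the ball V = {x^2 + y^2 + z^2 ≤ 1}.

By the divergence theorem,

    ∯_{∂V} F · n dS = ∭_V (∇ · F) dV.

Compute the divergence:
    ∇ · F = ∂F_x/∂x + ∂F_y/∂y + ∂F_z/∂z = 27 + 27 + 27 = 81.

In spherical coordinates, x = ρ sin(φ) cos(θ), y = ρ sin(φ) sin(θ), z = ρ cos(φ), dV = ρ^2 sin(φ) dρ dφ dθ, with 0 ≤ ρ ≤ 1, 0 ≤ φ ≤ π, 0 ≤ θ ≤ 2π.

The integrand, after substitution and multiplying by the volume element, becomes (81) · ρ^2 sin(φ), so

    ∭_V (∇·F) dV = ∫_0^{2π} ∫_0^{π} ∫_0^{1} (81) · ρ^2 sin(φ) dρ dφ dθ.

Inner (ρ from 0 to 1): 27sin(φ).
Middle (φ from 0 to π): 54.
Outer (θ from 0 to 2π): 108π.

Therefore ∯_{∂V} F · n dS = 108π.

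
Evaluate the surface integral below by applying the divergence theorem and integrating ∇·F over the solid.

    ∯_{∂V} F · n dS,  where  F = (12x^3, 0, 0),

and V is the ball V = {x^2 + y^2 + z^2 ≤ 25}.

By the divergence theorem,

    ∯_{∂V} F · n dS = ∭_V (∇ · F) dV.

Compute the divergence:
    ∇ · F = ∂F_x/∂x + ∂F_y/∂y + ∂F_z/∂z = 36x^2 + 0 + 0 = 36x^2.

In spherical coordinates, x = ρ sin(φ) cos(θ), y = ρ sin(φ) sin(θ), z = ρ cos(φ), dV = ρ^2 sin(φ) dρ dφ dθ, with 0 ≤ ρ ≤ 5, 0 ≤ φ ≤ π, 0 ≤ θ ≤ 2π.

The integrand, after substitution and multiplying by the volume element, becomes (36ρ^2sin(φ)^2cos(θ)^2) · ρ^2 sin(φ), so

    ∭_V (∇·F) dV = ∫_0^{2π} ∫_0^{π} ∫_0^{5} (36ρ^2sin(φ)^2cos(θ)^2) · ρ^2 sin(φ) dρ dφ dθ.

Inner (ρ from 0 to 5): 22500sin(φ)^3cos(θ)^2.
Middle (φ from 0 to π): 30000cos(θ)^2.
Outer (θ from 0 to 2π): 30000π.

Therefore ∯_{∂V} F · n dS = 30000π.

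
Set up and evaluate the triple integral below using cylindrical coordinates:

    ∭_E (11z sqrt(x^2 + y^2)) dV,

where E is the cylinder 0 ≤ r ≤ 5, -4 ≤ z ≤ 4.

In cylindrical coordinates, x = r cos(θ), y = r sin(θ), z = z, and dV = r dr dθ dz.

The integrand becomes 11r z, so

    ∭_E (11z sqrt(x^2 + y^2)) dV = ∫_{0}^{2π} ∫_{0}^{5} ∫_{-4}^{4} (11r z) · r dz dr dθ.

Inner (z): 0.
Middle (r from 0 to 5): 0.
Outer (θ): 0.

Therefore the triple integral equals 0.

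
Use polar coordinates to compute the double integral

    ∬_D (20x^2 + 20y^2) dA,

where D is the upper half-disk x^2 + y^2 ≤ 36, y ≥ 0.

The region D is 0 ≤ r ≤ 6, 0 ≤ θ ≤ π in polar coordinates, where x = r cos(θ), y = r sin(θ), and dA = r dr dθ.

Under the substitution, the integrand becomes 20r^2, so

    ∬_D (20x^2 + 20y^2) dA = ∫_{0}^{π} ∫_{0}^{6} (20r^2) · r dr dθ.

Inner integral (in r): ∫_{0}^{6} (20r^2) · r dr = 6480.

Outer integral (in θ): ∫_{0}^{π} (6480) dθ = 6480π.

Therefore ∬_D (20x^2 + 20y^2) dA = 6480π.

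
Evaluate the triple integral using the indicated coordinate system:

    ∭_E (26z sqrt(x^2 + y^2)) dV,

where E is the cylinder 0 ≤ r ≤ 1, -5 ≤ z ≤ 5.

In cylindrical coordinates, x = r cos(θ), y = r sin(θ), z = z, and dV = r dr dθ dz.

The integrand becomes 26r z, so

    ∭_E (26z sqrt(x^2 + y^2)) dV = ∫_{0}^{2π} ∫_{0}^{1} ∫_{-5}^{5} (26r z) · r dz dr dθ.

Inner (z): 0.
Middle (r from 0 to 1): 0.
Outer (θ): 0.

Therefore the triple integral equals 0.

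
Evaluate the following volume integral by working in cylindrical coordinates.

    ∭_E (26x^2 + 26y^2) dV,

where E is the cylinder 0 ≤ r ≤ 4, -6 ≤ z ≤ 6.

In cylindrical coordinates, x = r cos(θ), y = r sin(θ), z = z, and dV = r dr dθ dz.

The integrand becomes 26r^2, so

    ∭_E (26x^2 + 26y^2) dV = ∫_{0}^{2π} ∫_{0}^{4} ∫_{-6}^{6} (26r^2) · r dz dr dθ.

Inner (z): 312r^3.
Middle (r from 0 to 4): 19968.
Outer (θ): 39936π.

Therefore the triple integral equals 39936π.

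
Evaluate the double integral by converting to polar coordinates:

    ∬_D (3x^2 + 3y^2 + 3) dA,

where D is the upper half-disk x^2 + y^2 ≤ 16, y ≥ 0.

The region D is 0 ≤ r ≤ 4, 0 ≤ θ ≤ π in polar coordinates, where x = r cos(θ), y = r sin(θ), and dA = r dr dθ.

Under the substitution, the integrand becomes 3r^2 + 3, so

    ∬_D (3x^2 + 3y^2 + 3) dA = ∫_{0}^{π} ∫_{0}^{4} (3r^2 + 3) · r dr dθ.

Inner integral (in r): ∫_{0}^{4} (3r^2 + 3) · r dr = 216.

Outer integral (in θ): ∫_{0}^{π} (216) dθ = 216π.

Therefore ∬_D (3x^2 + 3y^2 + 3) dA = 216π.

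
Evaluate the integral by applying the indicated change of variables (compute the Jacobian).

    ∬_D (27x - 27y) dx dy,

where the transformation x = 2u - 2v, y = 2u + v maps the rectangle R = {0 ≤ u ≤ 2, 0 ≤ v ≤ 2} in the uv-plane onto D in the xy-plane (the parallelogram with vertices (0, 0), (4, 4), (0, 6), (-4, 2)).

Compute the Jacobian determinant of (x, y) with respect to (u, v):

    ∂(x,y)/∂(u,v) = | 2  -2 | = (2)(1) - (-2)(2) = 6.
                   | 2  1 |

Its absolute value is |J| = 6 (the area scaling factor).

Substituting x = 2u - 2v, y = 2u + v into the integrand,

    27x - 27y → -81v,

so the integral becomes

    ∬_R (-81v) · |J| du dv = ∫_0^2 ∫_0^2 (-486v) dv du.

Inner (v): -972.
Outer (u): -1944.

Therefore ∬_D (27x - 27y) dx dy = -1944.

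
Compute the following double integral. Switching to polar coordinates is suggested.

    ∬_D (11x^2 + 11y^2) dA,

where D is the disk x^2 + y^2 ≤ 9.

The region D is 0 ≤ r ≤ 3, 0 ≤ θ ≤ 2π in polar coordinates, where x = r cos(θ), y = r sin(θ), and dA = r dr dθ.

Under the substitution, the integrand becomes 11r^2, so

    ∬_D (11x^2 + 11y^2) dA = ∫_{0}^{2π} ∫_{0}^{3} (11r^2) · r dr dθ.

Inner integral (in r): ∫_{0}^{3} (11r^2) · r dr = 891/4.

Outer integral (in θ): ∫_{0}^{2π} (891/4) dθ = 891π/2.

Therefore ∬_D (11x^2 + 11y^2) dA = 891π/2.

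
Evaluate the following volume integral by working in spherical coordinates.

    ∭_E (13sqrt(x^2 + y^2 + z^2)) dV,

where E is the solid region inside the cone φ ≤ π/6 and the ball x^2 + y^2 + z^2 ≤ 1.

In spherical coordinates, x = ρ sin(φ) cos(θ), y = ρ sin(φ) sin(θ), z = ρ cos(φ), and dV = ρ^2 sin(φ) dρ dφ dθ.

The integrand becomes 13ρ, so

    ∭_E (13sqrt(x^2 + y^2 + z^2)) dV = ∫_{0}^{2π} ∫_{0}^{π/6} ∫_{0}^{1} (13ρ) · ρ^2 sin(φ) dρ dφ dθ.

Inner (ρ): 13sin(φ)/4.
Middle (φ): 13/4 - 13sqrt(3)/8.
Outer (θ): 13π (2 - sqrt(3))/4.

Therefore the triple integral equals 13π (2 - sqrt(3))/4.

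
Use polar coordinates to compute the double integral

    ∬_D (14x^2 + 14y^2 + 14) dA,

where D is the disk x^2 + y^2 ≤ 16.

The region D is 0 ≤ r ≤ 4, 0 ≤ θ ≤ 2π in polar coordinates, where x = r cos(θ), y = r sin(θ), and dA = r dr dθ.

Under the substitution, the integrand becomes 14r^2 + 14, so

    ∬_D (14x^2 + 14y^2 + 14) dA = ∫_{0}^{2π} ∫_{0}^{4} (14r^2 + 14) · r dr dθ.

Inner integral (in r): ∫_{0}^{4} (14r^2 + 14) · r dr = 1008.

Outer integral (in θ): ∫_{0}^{2π} (1008) dθ = 2016π.

Therefore ∬_D (14x^2 + 14y^2 + 14) dA = 2016π.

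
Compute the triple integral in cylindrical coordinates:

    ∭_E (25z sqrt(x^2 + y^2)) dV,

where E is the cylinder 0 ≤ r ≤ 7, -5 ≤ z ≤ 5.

In cylindrical coordinates, x = r cos(θ), y = r sin(θ), z = z, and dV = r dr dθ dz.

The integrand becomes 25r z, so

    ∭_E (25z sqrt(x^2 + y^2)) dV = ∫_{0}^{2π} ∫_{0}^{7} ∫_{-5}^{5} (25r z) · r dz dr dθ.

Inner (z): 0.
Middle (r from 0 to 7): 0.
Outer (θ): 0.

Therefore the triple integral equals 0.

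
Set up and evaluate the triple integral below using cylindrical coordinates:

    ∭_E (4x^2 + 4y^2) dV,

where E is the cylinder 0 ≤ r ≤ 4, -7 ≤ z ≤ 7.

In cylindrical coordinates, x = r cos(θ), y = r sin(θ), z = z, and dV = r dr dθ dz.

The integrand becomes 4r^2, so

    ∭_E (4x^2 + 4y^2) dV = ∫_{0}^{2π} ∫_{0}^{4} ∫_{-7}^{7} (4r^2) · r dz dr dθ.

Inner (z): 56r^3.
Middle (r from 0 to 4): 3584.
Outer (θ): 7168π.

Therefore the triple integral equals 7168π.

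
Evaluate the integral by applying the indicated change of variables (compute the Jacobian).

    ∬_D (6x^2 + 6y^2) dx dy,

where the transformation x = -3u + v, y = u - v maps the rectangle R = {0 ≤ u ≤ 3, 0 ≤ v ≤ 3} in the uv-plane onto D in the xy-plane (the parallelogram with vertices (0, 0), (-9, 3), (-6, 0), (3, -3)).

Compute the Jacobian determinant of (x, y) with respect to (u, v):

    ∂(x,y)/∂(u,v) = | -3  1 | = (-3)(-1) - (1)(1) = 2.
                   | 1  -1 |

Its absolute value is |J| = 2 (the area scaling factor).

Substituting x = -3u + v, y = u - v into the integrand,

    6x^2 + 6y^2 → 60u^2 - 48u v + 12v^2,

so the integral becomes

    ∬_R (60u^2 - 48u v + 12v^2) · |J| du dv = ∫_0^3 ∫_0^3 (120u^2 - 96u v + 24v^2) dv du.

Inner (v): 360u^2 - 432u + 216.
Outer (u): 1944.

Therefore ∬_D (6x^2 + 6y^2) dx dy = 1944.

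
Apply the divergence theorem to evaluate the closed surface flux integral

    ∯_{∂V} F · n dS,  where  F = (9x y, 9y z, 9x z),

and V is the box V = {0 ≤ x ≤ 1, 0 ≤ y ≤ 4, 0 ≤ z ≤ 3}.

By the divergence theorem,

    ∯_{∂V} F · n dS = ∭_V (∇ · F) dV.

Compute the divergence:
    ∇ · F = ∂F_x/∂x + ∂F_y/∂y + ∂F_z/∂z = 9y + 9z + 9x = 9x + 9y + 9z.

V is a rectangular box, so dV = dx dy dz with 0 ≤ x ≤ 1, 0 ≤ y ≤ 4, 0 ≤ z ≤ 3.

Integrate (9x + 9y + 9z) over V as an iterated integral:

    ∭_V (∇·F) dV = ∫_0^{1} ∫_0^{4} ∫_0^{3} (9x + 9y + 9z) dz dy dx.

Inner (z from 0 to 3): 27x + 27y + 81/2.
Middle (y from 0 to 4): 108x + 378.
Outer (x from 0 to 1): 432.

Therefore ∯_{∂V} F · n dS = 432.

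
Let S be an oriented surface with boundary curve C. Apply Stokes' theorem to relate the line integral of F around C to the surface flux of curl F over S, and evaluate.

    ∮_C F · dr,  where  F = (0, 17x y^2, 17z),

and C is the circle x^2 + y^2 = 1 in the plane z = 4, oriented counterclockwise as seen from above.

Let S be the flat disk x^2 + y^2 ≤ 1 in the plane z = 4, with upward unit normal n̂ = ẑ. By Stokes' theorem,

    ∮_C F · dr = ∬_S (∇ × F) · n̂ dS = ∬_D (curl F)_z dA,

where D is the disk x^2 + y^2 ≤ 1.

Compute the curl of F = (0, 17x y^2, 17z):
    (∇ × F)_x = ∂F_z/∂y - ∂F_y/∂z = 0,
    (∇ × F)_y = ∂F_x/∂z - ∂F_z/∂x = 0,
    (∇ × F)_z = ∂F_y/∂x - ∂F_x/∂y = 17y^2.

On z = 4, (curl F)_z = 17y^2.

Convert to polar (x = r cos θ, y = r sin θ, dA = r dr dθ); the integrand becomes 17r^2sin(θ)^2, so

    ∬_D (curl F)_z dA = ∫_0^{2π} ∫_0^{1} (17r^2sin(θ)^2) · r dr dθ.

Inner (r from 0 to 1): 17sin(θ)^2/4.
Outer (θ from 0 to 2π): 17π/4.

Therefore ∮_C F · dr = 17π/4.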